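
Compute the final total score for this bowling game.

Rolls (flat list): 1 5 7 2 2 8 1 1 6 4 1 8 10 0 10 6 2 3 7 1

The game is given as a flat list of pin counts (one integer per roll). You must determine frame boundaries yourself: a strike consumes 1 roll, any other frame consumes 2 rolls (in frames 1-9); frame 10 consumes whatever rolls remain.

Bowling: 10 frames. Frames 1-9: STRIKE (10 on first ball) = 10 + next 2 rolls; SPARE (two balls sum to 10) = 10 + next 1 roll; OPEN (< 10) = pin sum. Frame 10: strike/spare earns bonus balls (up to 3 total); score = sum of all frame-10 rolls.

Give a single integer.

Frame 1: OPEN (1+5=6). Cumulative: 6
Frame 2: OPEN (7+2=9). Cumulative: 15
Frame 3: SPARE (2+8=10). 10 + next roll (1) = 11. Cumulative: 26
Frame 4: OPEN (1+1=2). Cumulative: 28
Frame 5: SPARE (6+4=10). 10 + next roll (1) = 11. Cumulative: 39
Frame 6: OPEN (1+8=9). Cumulative: 48
Frame 7: STRIKE. 10 + next two rolls (0+10) = 20. Cumulative: 68
Frame 8: SPARE (0+10=10). 10 + next roll (6) = 16. Cumulative: 84
Frame 9: OPEN (6+2=8). Cumulative: 92
Frame 10: SPARE. Sum of all frame-10 rolls (3+7+1) = 11. Cumulative: 103

Answer: 103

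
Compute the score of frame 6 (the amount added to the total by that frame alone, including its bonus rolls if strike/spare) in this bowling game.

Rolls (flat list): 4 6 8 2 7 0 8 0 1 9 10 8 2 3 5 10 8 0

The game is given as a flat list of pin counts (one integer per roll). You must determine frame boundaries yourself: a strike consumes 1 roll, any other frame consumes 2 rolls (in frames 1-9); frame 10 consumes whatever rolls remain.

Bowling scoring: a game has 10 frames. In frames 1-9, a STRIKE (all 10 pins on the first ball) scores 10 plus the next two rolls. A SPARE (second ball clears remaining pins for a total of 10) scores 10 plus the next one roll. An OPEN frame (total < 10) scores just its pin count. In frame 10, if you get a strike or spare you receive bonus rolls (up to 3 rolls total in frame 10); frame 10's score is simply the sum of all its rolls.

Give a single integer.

Answer: 20

Derivation:
Frame 1: SPARE (4+6=10). 10 + next roll (8) = 18. Cumulative: 18
Frame 2: SPARE (8+2=10). 10 + next roll (7) = 17. Cumulative: 35
Frame 3: OPEN (7+0=7). Cumulative: 42
Frame 4: OPEN (8+0=8). Cumulative: 50
Frame 5: SPARE (1+9=10). 10 + next roll (10) = 20. Cumulative: 70
Frame 6: STRIKE. 10 + next two rolls (8+2) = 20. Cumulative: 90
Frame 7: SPARE (8+2=10). 10 + next roll (3) = 13. Cumulative: 103
Frame 8: OPEN (3+5=8). Cumulative: 111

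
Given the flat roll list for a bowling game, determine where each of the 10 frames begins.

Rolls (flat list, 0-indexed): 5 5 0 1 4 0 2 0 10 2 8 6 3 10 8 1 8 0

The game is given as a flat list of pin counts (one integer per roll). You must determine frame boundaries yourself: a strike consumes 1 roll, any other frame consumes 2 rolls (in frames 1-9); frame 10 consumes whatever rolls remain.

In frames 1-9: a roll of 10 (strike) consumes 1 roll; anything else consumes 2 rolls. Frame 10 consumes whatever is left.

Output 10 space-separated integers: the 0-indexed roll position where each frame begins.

Frame 1 starts at roll index 0: rolls=5,5 (sum=10), consumes 2 rolls
Frame 2 starts at roll index 2: rolls=0,1 (sum=1), consumes 2 rolls
Frame 3 starts at roll index 4: rolls=4,0 (sum=4), consumes 2 rolls
Frame 4 starts at roll index 6: rolls=2,0 (sum=2), consumes 2 rolls
Frame 5 starts at roll index 8: roll=10 (strike), consumes 1 roll
Frame 6 starts at roll index 9: rolls=2,8 (sum=10), consumes 2 rolls
Frame 7 starts at roll index 11: rolls=6,3 (sum=9), consumes 2 rolls
Frame 8 starts at roll index 13: roll=10 (strike), consumes 1 roll
Frame 9 starts at roll index 14: rolls=8,1 (sum=9), consumes 2 rolls
Frame 10 starts at roll index 16: 2 remaining rolls

Answer: 0 2 4 6 8 9 11 13 14 16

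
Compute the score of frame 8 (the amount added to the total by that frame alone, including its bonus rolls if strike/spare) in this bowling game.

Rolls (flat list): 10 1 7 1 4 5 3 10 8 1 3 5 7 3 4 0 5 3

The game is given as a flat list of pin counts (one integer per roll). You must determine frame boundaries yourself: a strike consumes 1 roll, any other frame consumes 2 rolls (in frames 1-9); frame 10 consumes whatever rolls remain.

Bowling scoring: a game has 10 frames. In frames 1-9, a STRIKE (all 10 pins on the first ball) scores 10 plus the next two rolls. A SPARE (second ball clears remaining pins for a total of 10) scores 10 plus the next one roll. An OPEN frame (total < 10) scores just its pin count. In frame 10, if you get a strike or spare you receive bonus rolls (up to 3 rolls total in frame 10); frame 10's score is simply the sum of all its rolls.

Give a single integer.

Answer: 14

Derivation:
Frame 1: STRIKE. 10 + next two rolls (1+7) = 18. Cumulative: 18
Frame 2: OPEN (1+7=8). Cumulative: 26
Frame 3: OPEN (1+4=5). Cumulative: 31
Frame 4: OPEN (5+3=8). Cumulative: 39
Frame 5: STRIKE. 10 + next two rolls (8+1) = 19. Cumulative: 58
Frame 6: OPEN (8+1=9). Cumulative: 67
Frame 7: OPEN (3+5=8). Cumulative: 75
Frame 8: SPARE (7+3=10). 10 + next roll (4) = 14. Cumulative: 89
Frame 9: OPEN (4+0=4). Cumulative: 93
Frame 10: OPEN. Sum of all frame-10 rolls (5+3) = 8. Cumulative: 101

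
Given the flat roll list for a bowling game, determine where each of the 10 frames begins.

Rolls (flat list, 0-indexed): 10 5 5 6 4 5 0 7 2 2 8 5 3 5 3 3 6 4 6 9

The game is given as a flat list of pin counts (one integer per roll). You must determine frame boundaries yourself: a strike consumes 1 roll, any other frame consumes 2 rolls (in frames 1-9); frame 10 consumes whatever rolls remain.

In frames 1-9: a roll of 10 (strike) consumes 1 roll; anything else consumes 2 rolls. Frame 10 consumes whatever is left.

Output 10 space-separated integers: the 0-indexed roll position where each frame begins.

Frame 1 starts at roll index 0: roll=10 (strike), consumes 1 roll
Frame 2 starts at roll index 1: rolls=5,5 (sum=10), consumes 2 rolls
Frame 3 starts at roll index 3: rolls=6,4 (sum=10), consumes 2 rolls
Frame 4 starts at roll index 5: rolls=5,0 (sum=5), consumes 2 rolls
Frame 5 starts at roll index 7: rolls=7,2 (sum=9), consumes 2 rolls
Frame 6 starts at roll index 9: rolls=2,8 (sum=10), consumes 2 rolls
Frame 7 starts at roll index 11: rolls=5,3 (sum=8), consumes 2 rolls
Frame 8 starts at roll index 13: rolls=5,3 (sum=8), consumes 2 rolls
Frame 9 starts at roll index 15: rolls=3,6 (sum=9), consumes 2 rolls
Frame 10 starts at roll index 17: 3 remaining rolls

Answer: 0 1 3 5 7 9 11 13 15 17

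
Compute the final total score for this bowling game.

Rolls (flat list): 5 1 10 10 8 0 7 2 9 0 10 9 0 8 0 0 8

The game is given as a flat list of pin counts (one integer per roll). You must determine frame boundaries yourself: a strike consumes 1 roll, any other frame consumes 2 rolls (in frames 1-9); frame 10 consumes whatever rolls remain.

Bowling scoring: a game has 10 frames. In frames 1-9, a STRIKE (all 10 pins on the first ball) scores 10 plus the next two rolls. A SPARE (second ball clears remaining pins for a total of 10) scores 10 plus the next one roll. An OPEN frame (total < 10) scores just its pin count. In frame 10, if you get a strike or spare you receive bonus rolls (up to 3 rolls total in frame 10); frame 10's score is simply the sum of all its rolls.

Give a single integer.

Answer: 122

Derivation:
Frame 1: OPEN (5+1=6). Cumulative: 6
Frame 2: STRIKE. 10 + next two rolls (10+8) = 28. Cumulative: 34
Frame 3: STRIKE. 10 + next two rolls (8+0) = 18. Cumulative: 52
Frame 4: OPEN (8+0=8). Cumulative: 60
Frame 5: OPEN (7+2=9). Cumulative: 69
Frame 6: OPEN (9+0=9). Cumulative: 78
Frame 7: STRIKE. 10 + next two rolls (9+0) = 19. Cumulative: 97
Frame 8: OPEN (9+0=9). Cumulative: 106
Frame 9: OPEN (8+0=8). Cumulative: 114
Frame 10: OPEN. Sum of all frame-10 rolls (0+8) = 8. Cumulative: 122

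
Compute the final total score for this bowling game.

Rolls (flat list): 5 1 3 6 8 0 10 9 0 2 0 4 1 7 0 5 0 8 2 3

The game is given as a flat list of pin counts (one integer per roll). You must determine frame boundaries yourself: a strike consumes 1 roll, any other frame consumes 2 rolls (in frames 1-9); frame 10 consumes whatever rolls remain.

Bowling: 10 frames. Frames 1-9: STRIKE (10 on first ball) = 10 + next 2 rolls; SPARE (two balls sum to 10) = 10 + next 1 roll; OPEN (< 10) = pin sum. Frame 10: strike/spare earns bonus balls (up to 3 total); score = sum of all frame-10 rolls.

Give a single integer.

Frame 1: OPEN (5+1=6). Cumulative: 6
Frame 2: OPEN (3+6=9). Cumulative: 15
Frame 3: OPEN (8+0=8). Cumulative: 23
Frame 4: STRIKE. 10 + next two rolls (9+0) = 19. Cumulative: 42
Frame 5: OPEN (9+0=9). Cumulative: 51
Frame 6: OPEN (2+0=2). Cumulative: 53
Frame 7: OPEN (4+1=5). Cumulative: 58
Frame 8: OPEN (7+0=7). Cumulative: 65
Frame 9: OPEN (5+0=5). Cumulative: 70
Frame 10: SPARE. Sum of all frame-10 rolls (8+2+3) = 13. Cumulative: 83

Answer: 83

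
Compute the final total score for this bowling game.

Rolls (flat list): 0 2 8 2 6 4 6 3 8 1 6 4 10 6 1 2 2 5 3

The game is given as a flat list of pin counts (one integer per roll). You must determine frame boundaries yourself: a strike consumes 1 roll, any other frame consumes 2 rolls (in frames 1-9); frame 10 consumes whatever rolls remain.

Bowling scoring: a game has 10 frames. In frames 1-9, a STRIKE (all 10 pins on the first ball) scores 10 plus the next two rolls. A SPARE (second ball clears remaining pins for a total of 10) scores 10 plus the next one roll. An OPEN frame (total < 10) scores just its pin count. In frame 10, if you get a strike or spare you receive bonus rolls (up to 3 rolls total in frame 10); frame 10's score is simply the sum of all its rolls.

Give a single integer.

Answer: 108

Derivation:
Frame 1: OPEN (0+2=2). Cumulative: 2
Frame 2: SPARE (8+2=10). 10 + next roll (6) = 16. Cumulative: 18
Frame 3: SPARE (6+4=10). 10 + next roll (6) = 16. Cumulative: 34
Frame 4: OPEN (6+3=9). Cumulative: 43
Frame 5: OPEN (8+1=9). Cumulative: 52
Frame 6: SPARE (6+4=10). 10 + next roll (10) = 20. Cumulative: 72
Frame 7: STRIKE. 10 + next two rolls (6+1) = 17. Cumulative: 89
Frame 8: OPEN (6+1=7). Cumulative: 96
Frame 9: OPEN (2+2=4). Cumulative: 100
Frame 10: OPEN. Sum of all frame-10 rolls (5+3) = 8. Cumulative: 108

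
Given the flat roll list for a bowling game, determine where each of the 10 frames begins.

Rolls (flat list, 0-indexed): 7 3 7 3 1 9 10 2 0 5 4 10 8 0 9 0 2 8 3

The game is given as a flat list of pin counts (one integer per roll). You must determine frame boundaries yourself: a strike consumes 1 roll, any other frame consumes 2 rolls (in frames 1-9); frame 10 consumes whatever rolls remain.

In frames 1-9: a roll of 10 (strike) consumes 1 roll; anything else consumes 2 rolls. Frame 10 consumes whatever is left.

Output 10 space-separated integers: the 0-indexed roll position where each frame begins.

Answer: 0 2 4 6 7 9 11 12 14 16

Derivation:
Frame 1 starts at roll index 0: rolls=7,3 (sum=10), consumes 2 rolls
Frame 2 starts at roll index 2: rolls=7,3 (sum=10), consumes 2 rolls
Frame 3 starts at roll index 4: rolls=1,9 (sum=10), consumes 2 rolls
Frame 4 starts at roll index 6: roll=10 (strike), consumes 1 roll
Frame 5 starts at roll index 7: rolls=2,0 (sum=2), consumes 2 rolls
Frame 6 starts at roll index 9: rolls=5,4 (sum=9), consumes 2 rolls
Frame 7 starts at roll index 11: roll=10 (strike), consumes 1 roll
Frame 8 starts at roll index 12: rolls=8,0 (sum=8), consumes 2 rolls
Frame 9 starts at roll index 14: rolls=9,0 (sum=9), consumes 2 rolls
Frame 10 starts at roll index 16: 3 remaining rolls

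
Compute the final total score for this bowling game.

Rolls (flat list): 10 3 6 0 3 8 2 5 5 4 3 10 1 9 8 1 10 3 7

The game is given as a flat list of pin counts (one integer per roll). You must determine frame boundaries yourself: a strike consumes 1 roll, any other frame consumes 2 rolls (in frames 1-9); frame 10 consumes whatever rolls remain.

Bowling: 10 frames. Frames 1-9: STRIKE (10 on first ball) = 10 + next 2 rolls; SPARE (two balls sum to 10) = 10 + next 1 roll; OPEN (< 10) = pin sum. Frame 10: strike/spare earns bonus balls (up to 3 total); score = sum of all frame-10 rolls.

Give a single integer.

Frame 1: STRIKE. 10 + next two rolls (3+6) = 19. Cumulative: 19
Frame 2: OPEN (3+6=9). Cumulative: 28
Frame 3: OPEN (0+3=3). Cumulative: 31
Frame 4: SPARE (8+2=10). 10 + next roll (5) = 15. Cumulative: 46
Frame 5: SPARE (5+5=10). 10 + next roll (4) = 14. Cumulative: 60
Frame 6: OPEN (4+3=7). Cumulative: 67
Frame 7: STRIKE. 10 + next two rolls (1+9) = 20. Cumulative: 87
Frame 8: SPARE (1+9=10). 10 + next roll (8) = 18. Cumulative: 105
Frame 9: OPEN (8+1=9). Cumulative: 114
Frame 10: STRIKE. Sum of all frame-10 rolls (10+3+7) = 20. Cumulative: 134

Answer: 134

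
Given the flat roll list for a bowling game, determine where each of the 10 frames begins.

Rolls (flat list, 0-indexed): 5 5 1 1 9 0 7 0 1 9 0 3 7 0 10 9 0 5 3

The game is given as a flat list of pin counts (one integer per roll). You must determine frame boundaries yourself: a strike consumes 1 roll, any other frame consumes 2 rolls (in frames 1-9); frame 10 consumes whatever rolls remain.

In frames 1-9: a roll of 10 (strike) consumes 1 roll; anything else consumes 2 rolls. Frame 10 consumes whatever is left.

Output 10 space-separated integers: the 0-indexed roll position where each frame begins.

Frame 1 starts at roll index 0: rolls=5,5 (sum=10), consumes 2 rolls
Frame 2 starts at roll index 2: rolls=1,1 (sum=2), consumes 2 rolls
Frame 3 starts at roll index 4: rolls=9,0 (sum=9), consumes 2 rolls
Frame 4 starts at roll index 6: rolls=7,0 (sum=7), consumes 2 rolls
Frame 5 starts at roll index 8: rolls=1,9 (sum=10), consumes 2 rolls
Frame 6 starts at roll index 10: rolls=0,3 (sum=3), consumes 2 rolls
Frame 7 starts at roll index 12: rolls=7,0 (sum=7), consumes 2 rolls
Frame 8 starts at roll index 14: roll=10 (strike), consumes 1 roll
Frame 9 starts at roll index 15: rolls=9,0 (sum=9), consumes 2 rolls
Frame 10 starts at roll index 17: 2 remaining rolls

Answer: 0 2 4 6 8 10 12 14 15 17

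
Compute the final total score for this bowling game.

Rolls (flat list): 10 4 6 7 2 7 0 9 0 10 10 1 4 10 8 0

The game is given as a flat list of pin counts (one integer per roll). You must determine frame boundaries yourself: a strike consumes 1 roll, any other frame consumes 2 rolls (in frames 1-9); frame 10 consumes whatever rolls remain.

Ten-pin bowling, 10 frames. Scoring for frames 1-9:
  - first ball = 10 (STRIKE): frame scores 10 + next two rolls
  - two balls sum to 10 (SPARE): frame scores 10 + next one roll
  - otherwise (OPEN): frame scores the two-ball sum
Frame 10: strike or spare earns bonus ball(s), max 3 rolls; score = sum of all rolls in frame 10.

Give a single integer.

Frame 1: STRIKE. 10 + next two rolls (4+6) = 20. Cumulative: 20
Frame 2: SPARE (4+6=10). 10 + next roll (7) = 17. Cumulative: 37
Frame 3: OPEN (7+2=9). Cumulative: 46
Frame 4: OPEN (7+0=7). Cumulative: 53
Frame 5: OPEN (9+0=9). Cumulative: 62
Frame 6: STRIKE. 10 + next two rolls (10+1) = 21. Cumulative: 83
Frame 7: STRIKE. 10 + next two rolls (1+4) = 15. Cumulative: 98
Frame 8: OPEN (1+4=5). Cumulative: 103
Frame 9: STRIKE. 10 + next two rolls (8+0) = 18. Cumulative: 121
Frame 10: OPEN. Sum of all frame-10 rolls (8+0) = 8. Cumulative: 129

Answer: 129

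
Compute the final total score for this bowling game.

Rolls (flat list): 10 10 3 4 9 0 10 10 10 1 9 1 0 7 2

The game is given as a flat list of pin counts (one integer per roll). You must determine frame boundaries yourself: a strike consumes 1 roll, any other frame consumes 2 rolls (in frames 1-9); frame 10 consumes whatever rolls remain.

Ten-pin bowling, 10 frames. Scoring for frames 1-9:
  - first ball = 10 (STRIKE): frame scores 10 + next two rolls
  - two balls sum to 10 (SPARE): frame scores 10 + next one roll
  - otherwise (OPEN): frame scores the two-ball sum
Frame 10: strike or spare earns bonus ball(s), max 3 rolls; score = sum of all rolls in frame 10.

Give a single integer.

Answer: 148

Derivation:
Frame 1: STRIKE. 10 + next two rolls (10+3) = 23. Cumulative: 23
Frame 2: STRIKE. 10 + next two rolls (3+4) = 17. Cumulative: 40
Frame 3: OPEN (3+4=7). Cumulative: 47
Frame 4: OPEN (9+0=9). Cumulative: 56
Frame 5: STRIKE. 10 + next two rolls (10+10) = 30. Cumulative: 86
Frame 6: STRIKE. 10 + next two rolls (10+1) = 21. Cumulative: 107
Frame 7: STRIKE. 10 + next two rolls (1+9) = 20. Cumulative: 127
Frame 8: SPARE (1+9=10). 10 + next roll (1) = 11. Cumulative: 138
Frame 9: OPEN (1+0=1). Cumulative: 139
Frame 10: OPEN. Sum of all frame-10 rolls (7+2) = 9. Cumulative: 148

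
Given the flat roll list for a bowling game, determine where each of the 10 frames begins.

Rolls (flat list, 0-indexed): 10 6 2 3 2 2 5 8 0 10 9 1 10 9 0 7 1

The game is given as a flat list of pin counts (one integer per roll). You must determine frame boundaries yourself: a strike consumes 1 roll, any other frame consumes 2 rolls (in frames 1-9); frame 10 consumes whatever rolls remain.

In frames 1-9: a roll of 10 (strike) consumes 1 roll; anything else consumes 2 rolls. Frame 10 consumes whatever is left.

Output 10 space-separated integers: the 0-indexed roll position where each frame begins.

Answer: 0 1 3 5 7 9 10 12 13 15

Derivation:
Frame 1 starts at roll index 0: roll=10 (strike), consumes 1 roll
Frame 2 starts at roll index 1: rolls=6,2 (sum=8), consumes 2 rolls
Frame 3 starts at roll index 3: rolls=3,2 (sum=5), consumes 2 rolls
Frame 4 starts at roll index 5: rolls=2,5 (sum=7), consumes 2 rolls
Frame 5 starts at roll index 7: rolls=8,0 (sum=8), consumes 2 rolls
Frame 6 starts at roll index 9: roll=10 (strike), consumes 1 roll
Frame 7 starts at roll index 10: rolls=9,1 (sum=10), consumes 2 rolls
Frame 8 starts at roll index 12: roll=10 (strike), consumes 1 roll
Frame 9 starts at roll index 13: rolls=9,0 (sum=9), consumes 2 rolls
Frame 10 starts at roll index 15: 2 remaining rolls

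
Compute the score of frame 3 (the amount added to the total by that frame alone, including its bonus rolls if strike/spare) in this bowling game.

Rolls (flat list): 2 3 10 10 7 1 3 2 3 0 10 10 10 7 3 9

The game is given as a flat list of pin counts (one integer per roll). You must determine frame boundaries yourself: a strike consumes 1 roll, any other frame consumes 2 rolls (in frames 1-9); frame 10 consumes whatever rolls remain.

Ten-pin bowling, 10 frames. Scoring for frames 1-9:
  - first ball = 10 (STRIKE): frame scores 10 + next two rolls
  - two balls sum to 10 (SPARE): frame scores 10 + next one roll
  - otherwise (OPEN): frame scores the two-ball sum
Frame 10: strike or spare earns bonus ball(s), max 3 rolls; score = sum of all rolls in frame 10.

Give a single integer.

Frame 1: OPEN (2+3=5). Cumulative: 5
Frame 2: STRIKE. 10 + next two rolls (10+7) = 27. Cumulative: 32
Frame 3: STRIKE. 10 + next two rolls (7+1) = 18. Cumulative: 50
Frame 4: OPEN (7+1=8). Cumulative: 58
Frame 5: OPEN (3+2=5). Cumulative: 63

Answer: 18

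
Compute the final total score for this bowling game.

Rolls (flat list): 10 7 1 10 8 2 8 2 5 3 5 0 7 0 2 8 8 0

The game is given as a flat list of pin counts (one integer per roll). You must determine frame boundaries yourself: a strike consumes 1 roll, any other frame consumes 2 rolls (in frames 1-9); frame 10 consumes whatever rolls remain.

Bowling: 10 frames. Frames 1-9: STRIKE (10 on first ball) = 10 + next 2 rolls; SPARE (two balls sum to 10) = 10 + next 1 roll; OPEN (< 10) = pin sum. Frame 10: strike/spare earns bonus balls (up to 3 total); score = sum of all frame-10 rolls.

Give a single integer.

Answer: 125

Derivation:
Frame 1: STRIKE. 10 + next two rolls (7+1) = 18. Cumulative: 18
Frame 2: OPEN (7+1=8). Cumulative: 26
Frame 3: STRIKE. 10 + next two rolls (8+2) = 20. Cumulative: 46
Frame 4: SPARE (8+2=10). 10 + next roll (8) = 18. Cumulative: 64
Frame 5: SPARE (8+2=10). 10 + next roll (5) = 15. Cumulative: 79
Frame 6: OPEN (5+3=8). Cumulative: 87
Frame 7: OPEN (5+0=5). Cumulative: 92
Frame 8: OPEN (7+0=7). Cumulative: 99
Frame 9: SPARE (2+8=10). 10 + next roll (8) = 18. Cumulative: 117
Frame 10: OPEN. Sum of all frame-10 rolls (8+0) = 8. Cumulative: 125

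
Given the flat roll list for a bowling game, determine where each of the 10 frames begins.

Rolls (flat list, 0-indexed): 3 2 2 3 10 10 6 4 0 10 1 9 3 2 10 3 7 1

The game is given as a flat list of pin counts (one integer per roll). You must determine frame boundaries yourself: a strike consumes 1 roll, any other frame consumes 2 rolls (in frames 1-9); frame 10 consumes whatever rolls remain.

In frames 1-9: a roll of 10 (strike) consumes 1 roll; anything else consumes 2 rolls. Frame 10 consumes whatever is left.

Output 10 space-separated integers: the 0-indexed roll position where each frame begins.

Answer: 0 2 4 5 6 8 10 12 14 15

Derivation:
Frame 1 starts at roll index 0: rolls=3,2 (sum=5), consumes 2 rolls
Frame 2 starts at roll index 2: rolls=2,3 (sum=5), consumes 2 rolls
Frame 3 starts at roll index 4: roll=10 (strike), consumes 1 roll
Frame 4 starts at roll index 5: roll=10 (strike), consumes 1 roll
Frame 5 starts at roll index 6: rolls=6,4 (sum=10), consumes 2 rolls
Frame 6 starts at roll index 8: rolls=0,10 (sum=10), consumes 2 rolls
Frame 7 starts at roll index 10: rolls=1,9 (sum=10), consumes 2 rolls
Frame 8 starts at roll index 12: rolls=3,2 (sum=5), consumes 2 rolls
Frame 9 starts at roll index 14: roll=10 (strike), consumes 1 roll
Frame 10 starts at roll index 15: 3 remaining rolls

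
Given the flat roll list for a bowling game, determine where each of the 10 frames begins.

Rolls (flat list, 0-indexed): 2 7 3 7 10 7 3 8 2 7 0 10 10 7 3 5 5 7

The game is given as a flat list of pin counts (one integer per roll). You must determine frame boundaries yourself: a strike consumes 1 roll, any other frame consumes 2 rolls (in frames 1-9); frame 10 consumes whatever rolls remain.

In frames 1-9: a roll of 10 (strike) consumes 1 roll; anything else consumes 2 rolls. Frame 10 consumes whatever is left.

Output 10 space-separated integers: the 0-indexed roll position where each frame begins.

Frame 1 starts at roll index 0: rolls=2,7 (sum=9), consumes 2 rolls
Frame 2 starts at roll index 2: rolls=3,7 (sum=10), consumes 2 rolls
Frame 3 starts at roll index 4: roll=10 (strike), consumes 1 roll
Frame 4 starts at roll index 5: rolls=7,3 (sum=10), consumes 2 rolls
Frame 5 starts at roll index 7: rolls=8,2 (sum=10), consumes 2 rolls
Frame 6 starts at roll index 9: rolls=7,0 (sum=7), consumes 2 rolls
Frame 7 starts at roll index 11: roll=10 (strike), consumes 1 roll
Frame 8 starts at roll index 12: roll=10 (strike), consumes 1 roll
Frame 9 starts at roll index 13: rolls=7,3 (sum=10), consumes 2 rolls
Frame 10 starts at roll index 15: 3 remaining rolls

Answer: 0 2 4 5 7 9 11 12 13 15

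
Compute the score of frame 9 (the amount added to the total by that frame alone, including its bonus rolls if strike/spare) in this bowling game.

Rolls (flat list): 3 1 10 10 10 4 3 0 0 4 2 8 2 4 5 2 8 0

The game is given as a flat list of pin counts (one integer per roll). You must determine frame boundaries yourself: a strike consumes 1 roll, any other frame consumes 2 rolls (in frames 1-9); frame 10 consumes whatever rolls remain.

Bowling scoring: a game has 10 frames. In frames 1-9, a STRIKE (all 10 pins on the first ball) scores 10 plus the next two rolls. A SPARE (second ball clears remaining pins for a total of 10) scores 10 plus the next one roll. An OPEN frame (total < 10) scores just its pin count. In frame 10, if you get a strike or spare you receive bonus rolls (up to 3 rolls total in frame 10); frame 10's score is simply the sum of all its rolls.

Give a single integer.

Answer: 9

Derivation:
Frame 1: OPEN (3+1=4). Cumulative: 4
Frame 2: STRIKE. 10 + next two rolls (10+10) = 30. Cumulative: 34
Frame 3: STRIKE. 10 + next two rolls (10+4) = 24. Cumulative: 58
Frame 4: STRIKE. 10 + next two rolls (4+3) = 17. Cumulative: 75
Frame 5: OPEN (4+3=7). Cumulative: 82
Frame 6: OPEN (0+0=0). Cumulative: 82
Frame 7: OPEN (4+2=6). Cumulative: 88
Frame 8: SPARE (8+2=10). 10 + next roll (4) = 14. Cumulative: 102
Frame 9: OPEN (4+5=9). Cumulative: 111
Frame 10: SPARE. Sum of all frame-10 rolls (2+8+0) = 10. Cumulative: 121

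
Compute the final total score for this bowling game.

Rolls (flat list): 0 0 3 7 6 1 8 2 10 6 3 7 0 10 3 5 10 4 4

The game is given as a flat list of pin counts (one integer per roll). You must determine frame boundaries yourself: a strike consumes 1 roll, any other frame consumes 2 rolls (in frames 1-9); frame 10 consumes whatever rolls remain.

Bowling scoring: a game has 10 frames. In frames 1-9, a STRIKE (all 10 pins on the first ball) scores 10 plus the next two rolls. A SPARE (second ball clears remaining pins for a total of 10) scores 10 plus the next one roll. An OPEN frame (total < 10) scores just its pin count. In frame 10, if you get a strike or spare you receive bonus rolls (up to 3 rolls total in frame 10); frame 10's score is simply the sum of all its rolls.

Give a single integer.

Answer: 122

Derivation:
Frame 1: OPEN (0+0=0). Cumulative: 0
Frame 2: SPARE (3+7=10). 10 + next roll (6) = 16. Cumulative: 16
Frame 3: OPEN (6+1=7). Cumulative: 23
Frame 4: SPARE (8+2=10). 10 + next roll (10) = 20. Cumulative: 43
Frame 5: STRIKE. 10 + next two rolls (6+3) = 19. Cumulative: 62
Frame 6: OPEN (6+3=9). Cumulative: 71
Frame 7: OPEN (7+0=7). Cumulative: 78
Frame 8: STRIKE. 10 + next two rolls (3+5) = 18. Cumulative: 96
Frame 9: OPEN (3+5=8). Cumulative: 104
Frame 10: STRIKE. Sum of all frame-10 rolls (10+4+4) = 18. Cumulative: 122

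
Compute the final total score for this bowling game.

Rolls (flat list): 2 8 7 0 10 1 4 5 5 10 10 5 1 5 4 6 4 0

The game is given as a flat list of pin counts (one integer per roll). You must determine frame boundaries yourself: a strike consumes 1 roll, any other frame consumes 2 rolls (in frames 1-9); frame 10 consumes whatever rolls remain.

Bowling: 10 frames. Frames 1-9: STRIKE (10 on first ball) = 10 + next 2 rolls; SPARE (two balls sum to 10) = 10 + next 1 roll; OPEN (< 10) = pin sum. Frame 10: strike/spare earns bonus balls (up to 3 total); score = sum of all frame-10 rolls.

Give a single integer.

Frame 1: SPARE (2+8=10). 10 + next roll (7) = 17. Cumulative: 17
Frame 2: OPEN (7+0=7). Cumulative: 24
Frame 3: STRIKE. 10 + next two rolls (1+4) = 15. Cumulative: 39
Frame 4: OPEN (1+4=5). Cumulative: 44
Frame 5: SPARE (5+5=10). 10 + next roll (10) = 20. Cumulative: 64
Frame 6: STRIKE. 10 + next two rolls (10+5) = 25. Cumulative: 89
Frame 7: STRIKE. 10 + next two rolls (5+1) = 16. Cumulative: 105
Frame 8: OPEN (5+1=6). Cumulative: 111
Frame 9: OPEN (5+4=9). Cumulative: 120
Frame 10: SPARE. Sum of all frame-10 rolls (6+4+0) = 10. Cumulative: 130

Answer: 130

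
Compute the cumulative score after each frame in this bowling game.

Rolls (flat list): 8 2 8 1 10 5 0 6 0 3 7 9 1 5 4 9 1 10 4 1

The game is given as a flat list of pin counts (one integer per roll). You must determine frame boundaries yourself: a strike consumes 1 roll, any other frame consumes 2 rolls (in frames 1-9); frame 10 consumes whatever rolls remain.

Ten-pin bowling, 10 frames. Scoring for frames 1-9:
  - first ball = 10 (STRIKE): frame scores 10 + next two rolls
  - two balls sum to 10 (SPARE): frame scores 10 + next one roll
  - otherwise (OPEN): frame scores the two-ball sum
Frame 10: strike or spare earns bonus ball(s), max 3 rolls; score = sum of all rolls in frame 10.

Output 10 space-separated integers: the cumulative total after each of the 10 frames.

Answer: 18 27 42 47 53 72 87 96 116 131

Derivation:
Frame 1: SPARE (8+2=10). 10 + next roll (8) = 18. Cumulative: 18
Frame 2: OPEN (8+1=9). Cumulative: 27
Frame 3: STRIKE. 10 + next two rolls (5+0) = 15. Cumulative: 42
Frame 4: OPEN (5+0=5). Cumulative: 47
Frame 5: OPEN (6+0=6). Cumulative: 53
Frame 6: SPARE (3+7=10). 10 + next roll (9) = 19. Cumulative: 72
Frame 7: SPARE (9+1=10). 10 + next roll (5) = 15. Cumulative: 87
Frame 8: OPEN (5+4=9). Cumulative: 96
Frame 9: SPARE (9+1=10). 10 + next roll (10) = 20. Cumulative: 116
Frame 10: STRIKE. Sum of all frame-10 rolls (10+4+1) = 15. Cumulative: 131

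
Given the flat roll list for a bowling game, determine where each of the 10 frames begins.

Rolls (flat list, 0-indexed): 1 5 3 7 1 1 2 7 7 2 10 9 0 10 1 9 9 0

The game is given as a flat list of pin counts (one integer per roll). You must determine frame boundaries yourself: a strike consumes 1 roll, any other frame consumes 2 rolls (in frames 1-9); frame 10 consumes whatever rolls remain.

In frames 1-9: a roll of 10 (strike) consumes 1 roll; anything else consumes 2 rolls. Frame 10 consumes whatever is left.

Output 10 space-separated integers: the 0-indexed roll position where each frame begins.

Frame 1 starts at roll index 0: rolls=1,5 (sum=6), consumes 2 rolls
Frame 2 starts at roll index 2: rolls=3,7 (sum=10), consumes 2 rolls
Frame 3 starts at roll index 4: rolls=1,1 (sum=2), consumes 2 rolls
Frame 4 starts at roll index 6: rolls=2,7 (sum=9), consumes 2 rolls
Frame 5 starts at roll index 8: rolls=7,2 (sum=9), consumes 2 rolls
Frame 6 starts at roll index 10: roll=10 (strike), consumes 1 roll
Frame 7 starts at roll index 11: rolls=9,0 (sum=9), consumes 2 rolls
Frame 8 starts at roll index 13: roll=10 (strike), consumes 1 roll
Frame 9 starts at roll index 14: rolls=1,9 (sum=10), consumes 2 rolls
Frame 10 starts at roll index 16: 2 remaining rolls

Answer: 0 2 4 6 8 10 11 13 14 16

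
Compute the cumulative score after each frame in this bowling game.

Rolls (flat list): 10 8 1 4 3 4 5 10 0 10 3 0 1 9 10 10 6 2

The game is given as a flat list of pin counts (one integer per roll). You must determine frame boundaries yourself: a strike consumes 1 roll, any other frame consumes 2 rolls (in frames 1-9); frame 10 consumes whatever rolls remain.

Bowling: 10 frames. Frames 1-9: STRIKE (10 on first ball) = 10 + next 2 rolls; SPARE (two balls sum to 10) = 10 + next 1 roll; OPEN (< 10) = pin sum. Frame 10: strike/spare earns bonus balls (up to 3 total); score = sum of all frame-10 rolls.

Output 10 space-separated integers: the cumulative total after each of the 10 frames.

Answer: 19 28 35 44 64 77 80 100 126 144

Derivation:
Frame 1: STRIKE. 10 + next two rolls (8+1) = 19. Cumulative: 19
Frame 2: OPEN (8+1=9). Cumulative: 28
Frame 3: OPEN (4+3=7). Cumulative: 35
Frame 4: OPEN (4+5=9). Cumulative: 44
Frame 5: STRIKE. 10 + next two rolls (0+10) = 20. Cumulative: 64
Frame 6: SPARE (0+10=10). 10 + next roll (3) = 13. Cumulative: 77
Frame 7: OPEN (3+0=3). Cumulative: 80
Frame 8: SPARE (1+9=10). 10 + next roll (10) = 20. Cumulative: 100
Frame 9: STRIKE. 10 + next two rolls (10+6) = 26. Cumulative: 126
Frame 10: STRIKE. Sum of all frame-10 rolls (10+6+2) = 18. Cumulative: 144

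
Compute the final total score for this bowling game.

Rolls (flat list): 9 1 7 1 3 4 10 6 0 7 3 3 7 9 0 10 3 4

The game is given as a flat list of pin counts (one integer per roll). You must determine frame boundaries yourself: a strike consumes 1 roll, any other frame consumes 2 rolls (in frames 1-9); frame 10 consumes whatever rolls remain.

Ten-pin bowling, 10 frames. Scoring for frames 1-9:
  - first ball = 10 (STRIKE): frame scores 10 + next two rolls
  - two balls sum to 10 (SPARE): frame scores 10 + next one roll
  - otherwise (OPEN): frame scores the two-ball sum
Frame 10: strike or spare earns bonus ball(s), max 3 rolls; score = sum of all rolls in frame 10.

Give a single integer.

Frame 1: SPARE (9+1=10). 10 + next roll (7) = 17. Cumulative: 17
Frame 2: OPEN (7+1=8). Cumulative: 25
Frame 3: OPEN (3+4=7). Cumulative: 32
Frame 4: STRIKE. 10 + next two rolls (6+0) = 16. Cumulative: 48
Frame 5: OPEN (6+0=6). Cumulative: 54
Frame 6: SPARE (7+3=10). 10 + next roll (3) = 13. Cumulative: 67
Frame 7: SPARE (3+7=10). 10 + next roll (9) = 19. Cumulative: 86
Frame 8: OPEN (9+0=9). Cumulative: 95
Frame 9: STRIKE. 10 + next two rolls (3+4) = 17. Cumulative: 112
Frame 10: OPEN. Sum of all frame-10 rolls (3+4) = 7. Cumulative: 119

Answer: 119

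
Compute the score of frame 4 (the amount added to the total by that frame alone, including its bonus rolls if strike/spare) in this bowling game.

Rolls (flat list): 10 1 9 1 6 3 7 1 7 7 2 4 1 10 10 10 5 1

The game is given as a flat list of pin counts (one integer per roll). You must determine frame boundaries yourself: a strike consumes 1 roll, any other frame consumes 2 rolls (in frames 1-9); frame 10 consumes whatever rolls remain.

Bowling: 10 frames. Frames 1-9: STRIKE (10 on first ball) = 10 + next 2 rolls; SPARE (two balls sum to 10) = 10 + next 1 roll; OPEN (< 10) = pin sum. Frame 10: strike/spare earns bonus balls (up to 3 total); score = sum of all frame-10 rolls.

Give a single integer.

Answer: 11

Derivation:
Frame 1: STRIKE. 10 + next two rolls (1+9) = 20. Cumulative: 20
Frame 2: SPARE (1+9=10). 10 + next roll (1) = 11. Cumulative: 31
Frame 3: OPEN (1+6=7). Cumulative: 38
Frame 4: SPARE (3+7=10). 10 + next roll (1) = 11. Cumulative: 49
Frame 5: OPEN (1+7=8). Cumulative: 57
Frame 6: OPEN (7+2=9). Cumulative: 66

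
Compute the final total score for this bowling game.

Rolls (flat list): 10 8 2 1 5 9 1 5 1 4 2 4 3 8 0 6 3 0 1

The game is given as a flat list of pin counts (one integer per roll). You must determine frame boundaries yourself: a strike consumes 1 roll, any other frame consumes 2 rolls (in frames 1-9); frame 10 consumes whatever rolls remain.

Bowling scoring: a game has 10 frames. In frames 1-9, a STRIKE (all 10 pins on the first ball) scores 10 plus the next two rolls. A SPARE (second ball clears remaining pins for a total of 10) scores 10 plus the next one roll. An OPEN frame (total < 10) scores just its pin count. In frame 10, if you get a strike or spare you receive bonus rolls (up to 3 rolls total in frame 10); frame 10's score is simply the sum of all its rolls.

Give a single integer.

Answer: 89

Derivation:
Frame 1: STRIKE. 10 + next two rolls (8+2) = 20. Cumulative: 20
Frame 2: SPARE (8+2=10). 10 + next roll (1) = 11. Cumulative: 31
Frame 3: OPEN (1+5=6). Cumulative: 37
Frame 4: SPARE (9+1=10). 10 + next roll (5) = 15. Cumulative: 52
Frame 5: OPEN (5+1=6). Cumulative: 58
Frame 6: OPEN (4+2=6). Cumulative: 64
Frame 7: OPEN (4+3=7). Cumulative: 71
Frame 8: OPEN (8+0=8). Cumulative: 79
Frame 9: OPEN (6+3=9). Cumulative: 88
Frame 10: OPEN. Sum of all frame-10 rolls (0+1) = 1. Cumulative: 89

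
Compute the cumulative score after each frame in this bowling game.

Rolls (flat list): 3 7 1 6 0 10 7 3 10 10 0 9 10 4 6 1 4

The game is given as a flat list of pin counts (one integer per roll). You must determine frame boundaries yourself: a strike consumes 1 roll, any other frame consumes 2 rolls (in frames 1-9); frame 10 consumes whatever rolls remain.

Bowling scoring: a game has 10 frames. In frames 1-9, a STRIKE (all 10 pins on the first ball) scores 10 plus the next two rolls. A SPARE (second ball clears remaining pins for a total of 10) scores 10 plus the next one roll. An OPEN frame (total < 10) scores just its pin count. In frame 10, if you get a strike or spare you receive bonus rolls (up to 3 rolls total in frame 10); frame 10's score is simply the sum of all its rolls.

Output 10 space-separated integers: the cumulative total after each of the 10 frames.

Answer: 11 18 35 55 75 94 103 123 134 139

Derivation:
Frame 1: SPARE (3+7=10). 10 + next roll (1) = 11. Cumulative: 11
Frame 2: OPEN (1+6=7). Cumulative: 18
Frame 3: SPARE (0+10=10). 10 + next roll (7) = 17. Cumulative: 35
Frame 4: SPARE (7+3=10). 10 + next roll (10) = 20. Cumulative: 55
Frame 5: STRIKE. 10 + next two rolls (10+0) = 20. Cumulative: 75
Frame 6: STRIKE. 10 + next two rolls (0+9) = 19. Cumulative: 94
Frame 7: OPEN (0+9=9). Cumulative: 103
Frame 8: STRIKE. 10 + next two rolls (4+6) = 20. Cumulative: 123
Frame 9: SPARE (4+6=10). 10 + next roll (1) = 11. Cumulative: 134
Frame 10: OPEN. Sum of all frame-10 rolls (1+4) = 5. Cumulative: 139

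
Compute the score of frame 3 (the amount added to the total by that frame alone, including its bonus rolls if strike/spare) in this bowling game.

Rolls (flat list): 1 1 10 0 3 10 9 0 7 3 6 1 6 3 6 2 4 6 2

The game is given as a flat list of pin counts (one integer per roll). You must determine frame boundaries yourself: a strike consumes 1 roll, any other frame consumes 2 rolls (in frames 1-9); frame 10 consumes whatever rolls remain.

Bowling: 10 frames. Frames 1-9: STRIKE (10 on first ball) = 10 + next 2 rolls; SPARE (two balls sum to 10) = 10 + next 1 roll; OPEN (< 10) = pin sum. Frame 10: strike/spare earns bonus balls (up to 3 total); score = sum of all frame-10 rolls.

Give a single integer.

Frame 1: OPEN (1+1=2). Cumulative: 2
Frame 2: STRIKE. 10 + next two rolls (0+3) = 13. Cumulative: 15
Frame 3: OPEN (0+3=3). Cumulative: 18
Frame 4: STRIKE. 10 + next two rolls (9+0) = 19. Cumulative: 37
Frame 5: OPEN (9+0=9). Cumulative: 46

Answer: 3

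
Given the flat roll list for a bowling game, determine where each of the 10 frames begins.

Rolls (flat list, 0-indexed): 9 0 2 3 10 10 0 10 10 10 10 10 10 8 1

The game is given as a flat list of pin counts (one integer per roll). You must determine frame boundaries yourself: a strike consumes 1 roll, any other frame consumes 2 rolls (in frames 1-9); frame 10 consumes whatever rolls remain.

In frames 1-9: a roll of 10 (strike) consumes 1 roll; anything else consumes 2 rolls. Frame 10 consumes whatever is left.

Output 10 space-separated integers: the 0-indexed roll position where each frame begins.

Frame 1 starts at roll index 0: rolls=9,0 (sum=9), consumes 2 rolls
Frame 2 starts at roll index 2: rolls=2,3 (sum=5), consumes 2 rolls
Frame 3 starts at roll index 4: roll=10 (strike), consumes 1 roll
Frame 4 starts at roll index 5: roll=10 (strike), consumes 1 roll
Frame 5 starts at roll index 6: rolls=0,10 (sum=10), consumes 2 rolls
Frame 6 starts at roll index 8: roll=10 (strike), consumes 1 roll
Frame 7 starts at roll index 9: roll=10 (strike), consumes 1 roll
Frame 8 starts at roll index 10: roll=10 (strike), consumes 1 roll
Frame 9 starts at roll index 11: roll=10 (strike), consumes 1 roll
Frame 10 starts at roll index 12: 3 remaining rolls

Answer: 0 2 4 5 6 8 9 10 11 12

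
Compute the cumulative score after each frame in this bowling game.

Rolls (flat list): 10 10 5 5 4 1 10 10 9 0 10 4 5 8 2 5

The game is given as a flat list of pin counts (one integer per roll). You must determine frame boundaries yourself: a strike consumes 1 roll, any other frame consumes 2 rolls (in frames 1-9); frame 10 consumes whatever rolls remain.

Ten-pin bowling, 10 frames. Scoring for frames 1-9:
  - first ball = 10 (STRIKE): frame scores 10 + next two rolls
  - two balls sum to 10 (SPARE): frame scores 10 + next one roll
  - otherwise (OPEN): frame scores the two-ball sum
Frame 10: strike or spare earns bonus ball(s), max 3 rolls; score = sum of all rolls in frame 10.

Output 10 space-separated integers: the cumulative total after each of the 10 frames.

Answer: 25 45 59 64 93 112 121 140 149 164

Derivation:
Frame 1: STRIKE. 10 + next two rolls (10+5) = 25. Cumulative: 25
Frame 2: STRIKE. 10 + next two rolls (5+5) = 20. Cumulative: 45
Frame 3: SPARE (5+5=10). 10 + next roll (4) = 14. Cumulative: 59
Frame 4: OPEN (4+1=5). Cumulative: 64
Frame 5: STRIKE. 10 + next two rolls (10+9) = 29. Cumulative: 93
Frame 6: STRIKE. 10 + next two rolls (9+0) = 19. Cumulative: 112
Frame 7: OPEN (9+0=9). Cumulative: 121
Frame 8: STRIKE. 10 + next two rolls (4+5) = 19. Cumulative: 140
Frame 9: OPEN (4+5=9). Cumulative: 149
Frame 10: SPARE. Sum of all frame-10 rolls (8+2+5) = 15. Cumulative: 164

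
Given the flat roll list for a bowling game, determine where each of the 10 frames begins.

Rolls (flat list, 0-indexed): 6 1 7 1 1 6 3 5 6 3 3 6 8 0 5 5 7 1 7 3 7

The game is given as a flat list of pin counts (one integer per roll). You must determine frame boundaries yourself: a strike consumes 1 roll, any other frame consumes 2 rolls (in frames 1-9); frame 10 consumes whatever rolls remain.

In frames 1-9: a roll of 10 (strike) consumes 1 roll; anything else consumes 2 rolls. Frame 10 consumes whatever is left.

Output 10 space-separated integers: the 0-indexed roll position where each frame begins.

Answer: 0 2 4 6 8 10 12 14 16 18

Derivation:
Frame 1 starts at roll index 0: rolls=6,1 (sum=7), consumes 2 rolls
Frame 2 starts at roll index 2: rolls=7,1 (sum=8), consumes 2 rolls
Frame 3 starts at roll index 4: rolls=1,6 (sum=7), consumes 2 rolls
Frame 4 starts at roll index 6: rolls=3,5 (sum=8), consumes 2 rolls
Frame 5 starts at roll index 8: rolls=6,3 (sum=9), consumes 2 rolls
Frame 6 starts at roll index 10: rolls=3,6 (sum=9), consumes 2 rolls
Frame 7 starts at roll index 12: rolls=8,0 (sum=8), consumes 2 rolls
Frame 8 starts at roll index 14: rolls=5,5 (sum=10), consumes 2 rolls
Frame 9 starts at roll index 16: rolls=7,1 (sum=8), consumes 2 rolls
Frame 10 starts at roll index 18: 3 remaining rolls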